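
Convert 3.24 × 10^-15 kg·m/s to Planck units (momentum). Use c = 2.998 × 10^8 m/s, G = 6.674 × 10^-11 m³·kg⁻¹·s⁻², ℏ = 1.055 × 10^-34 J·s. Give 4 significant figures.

Planck momentum: p_P = √(ℏc³/G) = 6.527 kg·m/s.
3.24 × 10^-15 / 6.527 = 4.964 × 10^-16

4.964 × 10^-16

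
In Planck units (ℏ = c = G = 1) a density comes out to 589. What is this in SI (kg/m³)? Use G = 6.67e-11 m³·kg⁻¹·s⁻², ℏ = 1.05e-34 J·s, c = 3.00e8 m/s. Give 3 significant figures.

3.06e99 kg/m³

One Planck density: ρ_P = c⁵/(ℏG²) = 5.20e96 kg/m³.
589 × 5.20e96 kg/m³ = 3.06e99 kg/m³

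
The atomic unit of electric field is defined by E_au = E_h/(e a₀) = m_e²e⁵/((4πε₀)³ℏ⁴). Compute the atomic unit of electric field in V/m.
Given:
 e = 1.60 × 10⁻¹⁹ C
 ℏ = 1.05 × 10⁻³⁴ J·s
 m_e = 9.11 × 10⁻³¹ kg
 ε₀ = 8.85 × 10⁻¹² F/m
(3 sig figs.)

5.20 × 10¹¹ V/m

E_au = E_h/(e a₀) = m_e²e⁵/((4πε₀)³ℏ⁴)
E_h = 4.38 × 10⁻¹⁸ J
a₀ = 5.26 × 10⁻¹¹ m
E_h/(e·a₀) = 5.20 × 10¹¹ V/m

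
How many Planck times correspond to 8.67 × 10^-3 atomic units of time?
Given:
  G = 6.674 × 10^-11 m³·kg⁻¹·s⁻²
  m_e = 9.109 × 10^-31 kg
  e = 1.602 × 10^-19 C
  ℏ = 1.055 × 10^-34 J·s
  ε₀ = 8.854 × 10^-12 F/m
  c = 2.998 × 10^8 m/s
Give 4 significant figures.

atomic unit of time: τ_au = (4πε₀)²ℏ³/(m_e e⁴) = 2.423 × 10^-17 s
Planck time: t_P = √(ℏG/c⁵) = 5.392 × 10^-44 s
8.67 × 10^-3 × 2.423 × 10^-17 / 5.392 × 10^-44 = 3.896 × 10^24

3.896 × 10^24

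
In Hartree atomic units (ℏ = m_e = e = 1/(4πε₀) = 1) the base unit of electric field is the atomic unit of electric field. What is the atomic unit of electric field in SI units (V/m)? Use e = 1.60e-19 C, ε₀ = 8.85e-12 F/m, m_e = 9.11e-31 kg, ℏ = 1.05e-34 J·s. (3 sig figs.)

5.20e11 V/m

E_au = E_h/(e a₀) = m_e²e⁵/((4πε₀)³ℏ⁴)
E_h = 4.38e-18 J
a₀ = 5.26e-11 m
E_h/(e·a₀) = 5.20e11 V/m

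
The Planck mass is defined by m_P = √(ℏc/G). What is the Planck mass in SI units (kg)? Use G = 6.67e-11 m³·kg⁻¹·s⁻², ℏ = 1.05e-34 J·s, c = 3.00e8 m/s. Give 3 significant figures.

m_P = √(ℏc/G)
  = √(4.72e-16)
  = 2.17e-8 kg

2.17e-8 kg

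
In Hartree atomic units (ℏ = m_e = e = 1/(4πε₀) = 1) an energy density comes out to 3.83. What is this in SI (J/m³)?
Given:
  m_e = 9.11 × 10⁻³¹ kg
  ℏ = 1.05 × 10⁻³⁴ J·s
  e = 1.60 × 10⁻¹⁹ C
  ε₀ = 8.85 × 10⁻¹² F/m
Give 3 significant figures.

One atomic unit of energy density: u_au = E_h/a₀³ = m_e⁴e¹⁰/((4πε₀)⁵ℏ⁸) = 3.01 × 10¹³ J/m³.
3.83 × 3.01 × 10¹³ J/m³ = 1.15 × 10¹⁴ J/m³

1.15 × 10¹⁴ J/m³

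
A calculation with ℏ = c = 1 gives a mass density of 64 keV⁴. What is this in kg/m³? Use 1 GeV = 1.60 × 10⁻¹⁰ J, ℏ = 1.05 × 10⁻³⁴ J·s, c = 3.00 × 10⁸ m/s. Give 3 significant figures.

Mass density is [E]/(c²[L]³) = [E]⁴/(ℏ³c⁵).
1 GeV⁴ → 1/(ℏ³c⁵) × (1 GeV in J)⁴ = 2.33 × 10²⁰ kg/m³.
Convert the energy scale: 64 keV⁴ = 6.40 × 10⁻²³ GeV⁴.
Result: 6.40 × 10⁻²³ × 2.33 × 10²⁰ = 0.0149 kg/m³.

0.0149 kg/m³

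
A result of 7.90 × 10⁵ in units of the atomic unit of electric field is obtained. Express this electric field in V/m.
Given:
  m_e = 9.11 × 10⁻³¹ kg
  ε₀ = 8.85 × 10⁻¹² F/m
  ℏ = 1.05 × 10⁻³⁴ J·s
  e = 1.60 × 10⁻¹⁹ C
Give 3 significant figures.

4.11 × 10¹⁷ V/m

One atomic unit of electric field: E_au = E_h/(e a₀) = m_e²e⁵/((4πε₀)³ℏ⁴) = 5.20 × 10¹¹ V/m.
7.90 × 10⁵ × 5.20 × 10¹¹ V/m = 4.11 × 10¹⁷ V/m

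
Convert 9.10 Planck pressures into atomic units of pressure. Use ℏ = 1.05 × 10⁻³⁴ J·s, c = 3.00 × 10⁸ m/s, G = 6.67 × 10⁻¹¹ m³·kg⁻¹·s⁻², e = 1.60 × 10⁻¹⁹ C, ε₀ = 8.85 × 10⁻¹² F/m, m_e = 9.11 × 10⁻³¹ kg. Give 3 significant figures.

1.41 × 10¹⁰¹

Planck pressure: p_P = c⁷/(ℏG²) = 4.68 × 10¹¹³ Pa
atomic unit of pressure: P_au = E_h/a₀³ = m_e⁴e¹⁰/((4πε₀)⁵ℏ⁸) = 3.01 × 10¹³ Pa
9.10 × 4.68 × 10¹¹³ / 3.01 × 10¹³ = 1.41 × 10¹⁰¹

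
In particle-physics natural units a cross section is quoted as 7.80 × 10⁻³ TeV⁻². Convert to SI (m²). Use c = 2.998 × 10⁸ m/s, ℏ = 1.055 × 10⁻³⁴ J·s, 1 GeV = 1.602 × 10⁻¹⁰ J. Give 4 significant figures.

Area is [L]² = [E]⁻²·(ℏc)²; restore (ℏc)².
1 GeV⁻² → (ℏc)² × (1 GeV in J)⁻² = 3.898 × 10⁻³² m².
Convert the energy scale: 7.80 × 10⁻³ TeV⁻² = 7.80 × 10⁻⁹ GeV⁻².
Result: 7.80 × 10⁻⁹ × 3.898 × 10⁻³² = 3.040 × 10⁻⁴⁰ m².

3.040 × 10⁻⁴⁰ m²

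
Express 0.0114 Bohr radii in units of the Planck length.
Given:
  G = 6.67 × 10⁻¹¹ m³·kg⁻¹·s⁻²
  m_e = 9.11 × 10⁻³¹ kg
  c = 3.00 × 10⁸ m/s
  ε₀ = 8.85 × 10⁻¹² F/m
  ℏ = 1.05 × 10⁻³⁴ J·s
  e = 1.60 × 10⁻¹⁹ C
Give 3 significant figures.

3.72 × 10²²

Bohr radius: a₀ = 4πε₀ℏ²/(m_e e²) = 5.26 × 10⁻¹¹ m
Planck length: ℓ_P = √(ℏG/c³) = 1.61 × 10⁻³⁵ m
0.0114 × 5.26 × 10⁻¹¹ / 1.61 × 10⁻³⁵ = 3.72 × 10²²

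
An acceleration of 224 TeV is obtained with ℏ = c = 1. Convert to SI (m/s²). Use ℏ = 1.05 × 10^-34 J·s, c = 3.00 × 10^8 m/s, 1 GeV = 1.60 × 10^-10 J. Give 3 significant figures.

1.02 × 10^38 m/s²

Acceleration is [L]/[T]² = c·[E]/ℏ.
1 GeV → c/ℏ × (1 GeV in J) = 4.57 × 10^32 m/s².
Convert the energy scale: 224 TeV = 2.24 × 10^5 GeV.
Result: 2.24 × 10^5 × 4.57 × 10^32 = 1.02 × 10^38 m/s².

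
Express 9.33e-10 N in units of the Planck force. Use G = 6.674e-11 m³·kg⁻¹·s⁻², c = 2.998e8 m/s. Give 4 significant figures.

Planck force: F_P = c⁴/G = 1.210e44 N.
9.33e-10 / 1.210e44 = 7.708e-54

7.708e-54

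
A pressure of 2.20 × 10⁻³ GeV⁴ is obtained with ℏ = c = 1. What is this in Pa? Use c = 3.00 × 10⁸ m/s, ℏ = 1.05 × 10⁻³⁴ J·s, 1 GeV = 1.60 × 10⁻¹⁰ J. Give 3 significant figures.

4.61 × 10³⁴ Pa

Pressure is [E]/[L]³ = [E]⁴/(ℏc)³.
1 GeV⁴ → 1/(ℏc)³ × (1 GeV in J)⁴ = 2.10 × 10³⁷ Pa.
Result: 2.20 × 10⁻³ × 2.10 × 10³⁷ = 4.61 × 10³⁴ Pa.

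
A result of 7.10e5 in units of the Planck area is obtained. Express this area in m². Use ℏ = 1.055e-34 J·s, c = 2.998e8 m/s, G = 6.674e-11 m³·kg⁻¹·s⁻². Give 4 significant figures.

1.855e-64 m²

One Planck area: A_P = ℏG/c³ = 2.613e-70 m².
7.10e5 × 2.613e-70 m² = 1.855e-64 m²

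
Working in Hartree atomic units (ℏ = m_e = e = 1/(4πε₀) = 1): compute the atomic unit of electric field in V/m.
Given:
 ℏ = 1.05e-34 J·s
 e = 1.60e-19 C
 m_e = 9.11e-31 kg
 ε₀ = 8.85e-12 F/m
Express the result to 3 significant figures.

5.20e11 V/m

From ℏ = m_e = e = 1/(4πε₀) = 1 the electric field scale is E_au = E_h/(e a₀) = m_e²e⁵/((4πε₀)³ℏ⁴).
E_h = 4.38e-18 J
a₀ = 5.26e-11 m
E_h/(e·a₀) = 5.20e11 V/m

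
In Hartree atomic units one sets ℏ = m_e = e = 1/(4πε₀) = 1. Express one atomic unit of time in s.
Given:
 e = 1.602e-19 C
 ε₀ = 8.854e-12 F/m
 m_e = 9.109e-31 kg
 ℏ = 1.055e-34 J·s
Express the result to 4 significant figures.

2.423e-17 s

τ_au = (4πε₀)²ℏ³/(m_e e⁴)
E_h = 4.354e-18 J
ℏ/E_h = 2.423e-17 s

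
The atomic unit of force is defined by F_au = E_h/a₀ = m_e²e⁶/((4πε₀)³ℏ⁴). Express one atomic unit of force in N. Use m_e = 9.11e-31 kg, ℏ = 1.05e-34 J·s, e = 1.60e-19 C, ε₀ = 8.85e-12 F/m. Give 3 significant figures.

8.33e-8 N

F_au = E_h/a₀ = m_e²e⁶/((4πε₀)³ℏ⁴)
E_h = 4.38e-18 J
a₀ = 5.26e-11 m
E_h/a₀ = 8.33e-8 N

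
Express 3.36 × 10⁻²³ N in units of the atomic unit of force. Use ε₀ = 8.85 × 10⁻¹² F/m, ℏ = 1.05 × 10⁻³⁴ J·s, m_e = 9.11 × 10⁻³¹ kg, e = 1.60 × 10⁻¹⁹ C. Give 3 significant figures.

atomic unit of force: F_au = E_h/a₀ = m_e²e⁶/((4πε₀)³ℏ⁴) = 8.33 × 10⁻⁸ N.
3.36 × 10⁻²³ / 8.33 × 10⁻⁸ = 4.03 × 10⁻¹⁶

4.03 × 10⁻¹⁶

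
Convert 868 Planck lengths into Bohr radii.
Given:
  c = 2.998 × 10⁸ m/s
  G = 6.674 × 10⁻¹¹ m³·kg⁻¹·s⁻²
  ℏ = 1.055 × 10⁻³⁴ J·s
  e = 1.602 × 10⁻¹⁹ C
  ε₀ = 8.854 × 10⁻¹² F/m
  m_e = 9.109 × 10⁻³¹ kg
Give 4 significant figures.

Planck length: ℓ_P = √(ℏG/c³) = 1.616 × 10⁻³⁵ m
Bohr radius: a₀ = 4πε₀ℏ²/(m_e e²) = 5.297 × 10⁻¹¹ m
868 × 1.616 × 10⁻³⁵ / 5.297 × 10⁻¹¹ = 2.649 × 10⁻²²

2.649 × 10⁻²²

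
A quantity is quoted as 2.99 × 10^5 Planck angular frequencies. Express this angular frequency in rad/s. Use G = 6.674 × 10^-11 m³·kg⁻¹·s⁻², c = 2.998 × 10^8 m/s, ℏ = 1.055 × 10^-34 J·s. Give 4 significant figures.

5.545 × 10^48 rad/s

One Planck angular frequency: ω_P = √(c⁵/(ℏG)) = 1.855 × 10^43 rad/s.
2.99 × 10^5 × 1.855 × 10^43 rad/s = 5.545 × 10^48 rad/s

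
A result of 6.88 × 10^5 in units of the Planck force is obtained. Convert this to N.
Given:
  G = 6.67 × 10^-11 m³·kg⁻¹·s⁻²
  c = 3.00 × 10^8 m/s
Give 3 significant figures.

8.36 × 10^49 N

One Planck force: F_P = c⁴/G = 1.21 × 10^44 N.
6.88 × 10^5 × 1.21 × 10^44 N = 8.36 × 10^49 N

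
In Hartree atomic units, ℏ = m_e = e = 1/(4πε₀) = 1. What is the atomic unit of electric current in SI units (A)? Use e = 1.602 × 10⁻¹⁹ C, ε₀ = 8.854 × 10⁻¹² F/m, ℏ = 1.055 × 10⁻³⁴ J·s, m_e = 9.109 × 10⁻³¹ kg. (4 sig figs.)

6.612 × 10⁻³ A

Dimensional analysis gives I_au = e E_h/ℏ = m_e e⁵/((4πε₀)²ℏ³).
E_h = 4.354 × 10⁻¹⁸ J
e·E_h/ℏ = 6.612 × 10⁻³ A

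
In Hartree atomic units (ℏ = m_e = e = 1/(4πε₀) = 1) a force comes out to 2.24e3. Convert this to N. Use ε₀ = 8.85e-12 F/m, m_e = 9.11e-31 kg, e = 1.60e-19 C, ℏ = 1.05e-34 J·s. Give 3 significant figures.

1.87e-4 N

One atomic unit of force: F_au = E_h/a₀ = m_e²e⁶/((4πε₀)³ℏ⁴) = 8.33e-8 N.
2.24e3 × 8.33e-8 N = 1.87e-4 N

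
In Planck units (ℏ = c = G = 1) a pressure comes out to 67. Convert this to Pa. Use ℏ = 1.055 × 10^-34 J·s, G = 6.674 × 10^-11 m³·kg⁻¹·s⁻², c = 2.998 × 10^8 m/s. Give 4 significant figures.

One Planck pressure: p_P = c⁷/(ℏG²) = 4.632 × 10^113 Pa.
67 × 4.632 × 10^113 Pa = 3.104 × 10^115 Pa

3.104 × 10^115 Pa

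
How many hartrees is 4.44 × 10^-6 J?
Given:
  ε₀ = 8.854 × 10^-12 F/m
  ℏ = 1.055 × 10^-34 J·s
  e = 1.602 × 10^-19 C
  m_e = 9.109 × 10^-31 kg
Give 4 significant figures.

1.020 × 10^12

hartree: E_h = m_e e⁴/(4πε₀ℏ)² = 4.354 × 10^-18 J.
4.44 × 10^-6 / 4.354 × 10^-18 = 1.020 × 10^12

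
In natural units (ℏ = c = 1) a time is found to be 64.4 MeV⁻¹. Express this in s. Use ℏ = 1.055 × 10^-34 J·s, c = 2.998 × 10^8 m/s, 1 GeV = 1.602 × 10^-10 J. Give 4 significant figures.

4.241 × 10^-20 s

A time is [E]⁻¹ in ℏ=c=1; restore one factor of ℏ.
1 GeV⁻¹ → ℏ × (1 GeV in J)⁻¹ = 6.586 × 10^-25 s.
Convert the energy scale: 64.4 MeV⁻¹ = 6.44 × 10^4 GeV⁻¹.
Result: 6.44 × 10^4 × 6.586 × 10^-25 = 4.241 × 10^-20 s.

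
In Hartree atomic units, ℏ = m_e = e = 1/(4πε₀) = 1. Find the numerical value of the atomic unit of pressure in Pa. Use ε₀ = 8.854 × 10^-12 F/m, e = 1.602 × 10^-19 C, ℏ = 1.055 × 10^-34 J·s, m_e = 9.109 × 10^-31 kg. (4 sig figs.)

2.929 × 10^13 Pa

Dimensional analysis gives P_au = E_h/a₀³ = m_e⁴e¹⁰/((4πε₀)⁵ℏ⁸).
E_h = 4.354 × 10^-18 J
a₀ = 5.297 × 10^-11 m
E_h/a₀³ = 2.929 × 10^13 Pa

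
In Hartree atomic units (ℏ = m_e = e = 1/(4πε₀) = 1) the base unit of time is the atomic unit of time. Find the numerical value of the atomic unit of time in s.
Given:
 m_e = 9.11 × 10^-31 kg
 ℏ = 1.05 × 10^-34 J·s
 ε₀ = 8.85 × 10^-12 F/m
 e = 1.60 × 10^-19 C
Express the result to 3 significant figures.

2.40 × 10^-17 s

τ_au = (4πε₀)²ℏ³/(m_e e⁴)
E_h = 4.38 × 10^-18 J
ℏ/E_h = 2.40 × 10^-17 s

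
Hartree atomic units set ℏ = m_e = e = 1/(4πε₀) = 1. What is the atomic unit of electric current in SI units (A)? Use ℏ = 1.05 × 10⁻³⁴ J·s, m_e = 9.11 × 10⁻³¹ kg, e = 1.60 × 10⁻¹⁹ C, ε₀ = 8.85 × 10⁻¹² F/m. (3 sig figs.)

6.67 × 10⁻³ A

The unique combination of the constants set to 1 with dimensions of current is I_au = e E_h/ℏ = m_e e⁵/((4πε₀)²ℏ³).
E_h = 4.38 × 10⁻¹⁸ J
e·E_h/ℏ = 6.67 × 10⁻³ A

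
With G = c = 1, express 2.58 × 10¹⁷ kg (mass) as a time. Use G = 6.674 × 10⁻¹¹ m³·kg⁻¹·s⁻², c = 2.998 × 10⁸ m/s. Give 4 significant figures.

Mass → time via G/c³.
2.58 × 10¹⁷ kg × (G/c³) = 6.390 × 10⁻¹⁹ s

6.390 × 10⁻¹⁹ s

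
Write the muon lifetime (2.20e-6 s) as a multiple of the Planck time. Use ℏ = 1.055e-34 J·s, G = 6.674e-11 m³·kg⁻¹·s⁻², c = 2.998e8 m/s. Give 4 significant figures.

Planck time: t_P = √(ℏG/c⁵) = 5.392e-44 s.
2.20e-6 / 5.392e-44 = 4.080e37

4.080e37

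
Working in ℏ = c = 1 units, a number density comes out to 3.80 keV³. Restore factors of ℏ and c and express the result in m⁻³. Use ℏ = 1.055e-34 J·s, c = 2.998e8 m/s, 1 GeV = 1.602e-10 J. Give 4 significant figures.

4.938e29 m⁻³

Number density is [L]⁻³ = [E]³/(ℏc)³.
1 GeV³ → 1/(ℏc)³ × (1 GeV in J)³ = 1.299e47 m⁻³.
Convert the energy scale: 3.80 keV³ = 3.80e-18 GeV³.
Result: 3.80e-18 × 1.299e47 = 4.938e29 m⁻³.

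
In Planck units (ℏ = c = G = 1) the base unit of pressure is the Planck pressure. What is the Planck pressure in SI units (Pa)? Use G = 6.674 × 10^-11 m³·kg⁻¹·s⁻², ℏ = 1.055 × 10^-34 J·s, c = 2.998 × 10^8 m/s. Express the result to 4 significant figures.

p_P = c⁷/(ℏG²)
  = 2.177 × 10^59 / 4.699 × 10^-55
  = 4.632 × 10^113 Pa

4.632 × 10^113 Pa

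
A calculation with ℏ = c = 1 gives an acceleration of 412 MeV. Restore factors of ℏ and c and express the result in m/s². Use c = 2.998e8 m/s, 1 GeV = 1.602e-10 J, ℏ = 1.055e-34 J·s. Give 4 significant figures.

Acceleration is [L]/[T]² = c·[E]/ℏ.
1 GeV → c/ℏ × (1 GeV in J) = 4.552e32 m/s².
Convert the energy scale: 412 MeV = 0.412 GeV.
Result: 0.412 × 4.552e32 = 1.876e32 m/s².

1.876e32 m/s²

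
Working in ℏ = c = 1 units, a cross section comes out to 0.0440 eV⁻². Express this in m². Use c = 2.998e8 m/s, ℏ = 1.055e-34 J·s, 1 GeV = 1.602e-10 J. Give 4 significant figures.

1.715e-15 m²

Area is [L]² = [E]⁻²·(ℏc)²; restore (ℏc)².
1 GeV⁻² → (ℏc)² × (1 GeV in J)⁻² = 3.898e-32 m².
Convert the energy scale: 0.0440 eV⁻² = 4.40e16 GeV⁻².
Result: 4.40e16 × 3.898e-32 = 1.715e-15 m².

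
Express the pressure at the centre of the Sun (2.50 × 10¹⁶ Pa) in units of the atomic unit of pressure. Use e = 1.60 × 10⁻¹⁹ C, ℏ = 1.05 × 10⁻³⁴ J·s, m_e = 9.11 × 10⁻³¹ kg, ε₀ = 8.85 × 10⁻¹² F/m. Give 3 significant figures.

atomic unit of pressure: P_au = E_h/a₀³ = m_e⁴e¹⁰/((4πε₀)⁵ℏ⁸) = 3.01 × 10¹³ Pa.
2.50 × 10¹⁶ / 3.01 × 10¹³ = 830

830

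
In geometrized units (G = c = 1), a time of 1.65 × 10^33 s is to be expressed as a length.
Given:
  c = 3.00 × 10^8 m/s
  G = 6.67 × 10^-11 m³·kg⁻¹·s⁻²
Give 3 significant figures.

Time → length via c.
1.65 × 10^33 s × (c) = 4.95 × 10^41 m

4.95 × 10^41 m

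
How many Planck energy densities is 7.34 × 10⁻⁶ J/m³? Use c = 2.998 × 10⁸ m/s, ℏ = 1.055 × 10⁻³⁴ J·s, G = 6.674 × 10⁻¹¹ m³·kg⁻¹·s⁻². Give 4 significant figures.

Planck energy density: u_P = c⁷/(ℏG²) = 4.632 × 10¹¹³ J/m³.
7.34 × 10⁻⁶ / 4.632 × 10¹¹³ = 1.585 × 10⁻¹¹⁹

1.585 × 10⁻¹¹⁹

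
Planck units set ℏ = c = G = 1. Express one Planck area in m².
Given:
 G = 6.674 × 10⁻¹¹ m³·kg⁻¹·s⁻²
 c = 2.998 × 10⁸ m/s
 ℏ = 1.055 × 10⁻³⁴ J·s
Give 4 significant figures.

Dimensional analysis gives A_P = ℏG/c³.
  = 7.041 × 10⁻⁴⁵ / 2.695 × 10²⁵
  = 2.613 × 10⁻⁷⁰ m²

2.613 × 10⁻⁷⁰ m²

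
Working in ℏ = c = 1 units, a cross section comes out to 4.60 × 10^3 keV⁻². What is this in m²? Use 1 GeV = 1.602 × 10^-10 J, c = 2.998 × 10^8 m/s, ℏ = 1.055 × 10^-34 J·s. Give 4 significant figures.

1.793 × 10^-16 m²

Area is [L]² = [E]⁻²·(ℏc)²; restore (ℏc)².
1 GeV⁻² → (ℏc)² × (1 GeV in J)⁻² = 3.898 × 10^-32 m².
Convert the energy scale: 4.60 × 10^3 keV⁻² = 4.60 × 10^15 GeV⁻².
Result: 4.60 × 10^15 × 3.898 × 10^-32 = 1.793 × 10^-16 m².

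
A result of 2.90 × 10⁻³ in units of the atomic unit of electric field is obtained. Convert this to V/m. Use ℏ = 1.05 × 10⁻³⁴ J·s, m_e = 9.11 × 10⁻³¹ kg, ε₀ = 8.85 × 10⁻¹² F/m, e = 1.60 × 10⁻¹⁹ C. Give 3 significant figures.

One atomic unit of electric field: E_au = E_h/(e a₀) = m_e²e⁵/((4πε₀)³ℏ⁴) = 5.20 × 10¹¹ V/m.
2.90 × 10⁻³ × 5.20 × 10¹¹ V/m = 1.51 × 10⁹ V/m

1.51 × 10⁹ V/m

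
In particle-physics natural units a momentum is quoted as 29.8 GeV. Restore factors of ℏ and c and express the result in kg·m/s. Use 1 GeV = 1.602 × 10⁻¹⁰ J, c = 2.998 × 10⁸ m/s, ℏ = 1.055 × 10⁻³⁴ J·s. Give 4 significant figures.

Momentum is [E]/c; divide by c.
1 GeV → 1/c × (1 GeV in J) = 5.344 × 10⁻¹⁹ kg·m/s.
Result: 29.8 × 5.344 × 10⁻¹⁹ = 1.592 × 10⁻¹⁷ kg·m/s.

1.592 × 10⁻¹⁷ kg·m/s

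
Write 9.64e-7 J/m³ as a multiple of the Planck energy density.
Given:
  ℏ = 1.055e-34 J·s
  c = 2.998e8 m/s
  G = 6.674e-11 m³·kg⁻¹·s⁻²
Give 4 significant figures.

Planck energy density: u_P = c⁷/(ℏG²) = 4.632e113 J/m³.
9.64e-7 / 4.632e113 = 2.081e-120

2.081e-120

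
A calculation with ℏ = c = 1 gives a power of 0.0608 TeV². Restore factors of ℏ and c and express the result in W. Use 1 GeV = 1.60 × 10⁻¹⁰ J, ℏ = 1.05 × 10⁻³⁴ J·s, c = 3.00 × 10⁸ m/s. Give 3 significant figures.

1.48 × 10¹⁹ W

Power is [E]/[T] = [E]²/ℏ.
1 GeV² → 1/ℏ × (1 GeV in J)² = 2.44 × 10¹⁴ W.
Convert the energy scale: 0.0608 TeV² = 6.08 × 10⁴ GeV².
Result: 6.08 × 10⁴ × 2.44 × 10¹⁴ = 1.48 × 10¹⁹ W.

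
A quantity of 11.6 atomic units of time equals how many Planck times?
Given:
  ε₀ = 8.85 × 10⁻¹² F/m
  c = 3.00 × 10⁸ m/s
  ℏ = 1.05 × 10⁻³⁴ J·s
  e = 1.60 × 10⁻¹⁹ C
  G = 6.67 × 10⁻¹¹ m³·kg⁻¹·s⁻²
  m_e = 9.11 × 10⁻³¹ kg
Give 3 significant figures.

5.18 × 10²⁷

atomic unit of time: τ_au = (4πε₀)²ℏ³/(m_e e⁴) = 2.40 × 10⁻¹⁷ s
Planck time: t_P = √(ℏG/c⁵) = 5.37 × 10⁻⁴⁴ s
11.6 × 2.40 × 10⁻¹⁷ / 5.37 × 10⁻⁴⁴ = 5.18 × 10²⁷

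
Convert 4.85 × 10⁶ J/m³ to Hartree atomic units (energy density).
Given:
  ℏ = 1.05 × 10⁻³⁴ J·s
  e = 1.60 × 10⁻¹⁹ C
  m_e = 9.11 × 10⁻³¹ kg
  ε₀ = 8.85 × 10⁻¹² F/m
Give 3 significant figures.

atomic unit of energy density: u_au = E_h/a₀³ = m_e⁴e¹⁰/((4πε₀)⁵ℏ⁸) = 3.01 × 10¹³ J/m³.
4.85 × 10⁶ / 3.01 × 10¹³ = 1.61 × 10⁻⁷

1.61 × 10⁻⁷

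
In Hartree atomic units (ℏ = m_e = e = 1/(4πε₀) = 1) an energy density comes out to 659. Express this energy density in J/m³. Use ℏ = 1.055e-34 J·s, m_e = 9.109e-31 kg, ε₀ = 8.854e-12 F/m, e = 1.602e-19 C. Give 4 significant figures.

1.930e16 J/m³

One atomic unit of energy density: u_au = E_h/a₀³ = m_e⁴e¹⁰/((4πε₀)⁵ℏ⁸) = 2.929e13 J/m³.
659 × 2.929e13 J/m³ = 1.930e16 J/m³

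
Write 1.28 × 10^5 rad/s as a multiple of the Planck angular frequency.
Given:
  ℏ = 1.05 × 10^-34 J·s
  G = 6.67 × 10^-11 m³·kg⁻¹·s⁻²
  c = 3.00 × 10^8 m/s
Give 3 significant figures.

6.87 × 10^-39

Planck angular frequency: ω_P = √(c⁵/(ℏG)) = 1.86 × 10^43 rad/s.
1.28 × 10^5 / 1.86 × 10^43 = 6.87 × 10^-39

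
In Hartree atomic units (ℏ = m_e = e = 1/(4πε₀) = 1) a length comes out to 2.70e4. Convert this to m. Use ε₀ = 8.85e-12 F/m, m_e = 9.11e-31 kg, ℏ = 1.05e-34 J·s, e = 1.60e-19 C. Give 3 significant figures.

One Bohr radius: a₀ = 4πε₀ℏ²/(m_e e²) = 5.26e-11 m.
2.70e4 × 5.26e-11 m = 1.42e-6 m

1.42e-6 m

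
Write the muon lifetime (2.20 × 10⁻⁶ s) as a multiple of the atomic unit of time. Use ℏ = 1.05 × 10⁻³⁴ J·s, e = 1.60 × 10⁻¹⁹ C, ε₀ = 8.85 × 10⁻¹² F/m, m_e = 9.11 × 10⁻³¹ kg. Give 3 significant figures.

9.17 × 10¹⁰

atomic unit of time: τ_au = (4πε₀)²ℏ³/(m_e e⁴) = 2.40 × 10⁻¹⁷ s.
2.20 × 10⁻⁶ / 2.40 × 10⁻¹⁷ = 9.17 × 10¹⁰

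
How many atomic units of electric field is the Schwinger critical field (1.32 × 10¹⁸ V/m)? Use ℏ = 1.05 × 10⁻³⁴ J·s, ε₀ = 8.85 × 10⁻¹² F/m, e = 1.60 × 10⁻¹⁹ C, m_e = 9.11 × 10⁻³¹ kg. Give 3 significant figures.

2.54 × 10⁶

atomic unit of electric field: E_au = E_h/(e a₀) = m_e²e⁵/((4πε₀)³ℏ⁴) = 5.20 × 10¹¹ V/m.
1.32 × 10¹⁸ / 5.20 × 10¹¹ = 2.54 × 10⁶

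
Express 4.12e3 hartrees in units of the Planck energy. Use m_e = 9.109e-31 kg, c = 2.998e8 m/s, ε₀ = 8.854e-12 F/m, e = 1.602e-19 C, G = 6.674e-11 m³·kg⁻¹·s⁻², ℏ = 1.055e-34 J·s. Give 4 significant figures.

hartree: E_h = m_e e⁴/(4πε₀ℏ)² = 4.354e-18 J
Planck energy: E_P = √(ℏc⁵/G) = 1.957e9 J
4.12e3 × 4.354e-18 / 1.957e9 = 9.169e-24

9.169e-24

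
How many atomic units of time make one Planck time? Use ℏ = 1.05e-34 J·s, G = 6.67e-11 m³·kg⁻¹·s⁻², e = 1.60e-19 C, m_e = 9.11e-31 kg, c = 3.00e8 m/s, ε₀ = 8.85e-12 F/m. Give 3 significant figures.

2.24e-27

Planck time: t_P = √(ℏG/c⁵) = 5.37e-44 s
atomic unit of time: τ_au = (4πε₀)²ℏ³/(m_e e⁴) = 2.40e-17 s
ratio = 5.37e-44 / 2.40e-17 = 2.24e-27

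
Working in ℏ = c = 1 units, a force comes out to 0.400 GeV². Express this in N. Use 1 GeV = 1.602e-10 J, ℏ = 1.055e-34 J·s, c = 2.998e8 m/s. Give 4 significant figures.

3.246e5 N

Force is [E]/[L] = [E]²/(ℏc); restore (ℏc)⁻¹.
1 GeV² → 1/(ℏc) × (1 GeV in J)² = 8.114e5 N.
Result: 0.400 × 8.114e5 = 3.246e5 N.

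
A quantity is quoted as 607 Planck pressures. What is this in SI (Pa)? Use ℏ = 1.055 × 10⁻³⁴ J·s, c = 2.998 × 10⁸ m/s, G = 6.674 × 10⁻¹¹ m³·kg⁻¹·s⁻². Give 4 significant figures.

One Planck pressure: p_P = c⁷/(ℏG²) = 4.632 × 10¹¹³ Pa.
607 × 4.632 × 10¹¹³ Pa = 2.812 × 10¹¹⁶ Pa

2.812 × 10¹¹⁶ Pa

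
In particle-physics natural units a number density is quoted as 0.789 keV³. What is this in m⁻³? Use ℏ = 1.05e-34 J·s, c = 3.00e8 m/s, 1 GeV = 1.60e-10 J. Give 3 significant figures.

Number density is [L]⁻³ = [E]³/(ℏc)³.
1 GeV³ → 1/(ℏc)³ × (1 GeV in J)³ = 1.31e47 m⁻³.
Convert the energy scale: 0.789 keV³ = 7.89e-19 GeV³.
Result: 7.89e-19 × 1.31e47 = 1.03e29 m⁻³.

1.03e29 m⁻³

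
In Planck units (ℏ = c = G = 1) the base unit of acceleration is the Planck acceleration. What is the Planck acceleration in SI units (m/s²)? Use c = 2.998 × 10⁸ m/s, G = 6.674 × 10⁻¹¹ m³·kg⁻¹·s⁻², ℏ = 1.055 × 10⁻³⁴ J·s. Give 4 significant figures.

a_P = √(c⁷/(ℏG))
  = √(3.092 × 10¹⁰³)
  = 5.560 × 10⁵¹ m/s²

5.560 × 10⁵¹ m/s²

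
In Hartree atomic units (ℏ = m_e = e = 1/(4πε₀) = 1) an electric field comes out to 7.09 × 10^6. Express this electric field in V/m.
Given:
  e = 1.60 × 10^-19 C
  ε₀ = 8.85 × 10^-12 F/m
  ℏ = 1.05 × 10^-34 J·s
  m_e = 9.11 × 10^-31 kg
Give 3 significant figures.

3.69 × 10^18 V/m

One atomic unit of electric field: E_au = E_h/(e a₀) = m_e²e⁵/((4πε₀)³ℏ⁴) = 5.20 × 10^11 V/m.
7.09 × 10^6 × 5.20 × 10^11 V/m = 3.69 × 10^18 V/m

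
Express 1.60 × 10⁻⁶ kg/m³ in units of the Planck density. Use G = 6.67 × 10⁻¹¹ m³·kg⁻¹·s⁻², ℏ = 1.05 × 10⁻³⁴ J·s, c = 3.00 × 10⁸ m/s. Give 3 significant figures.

Planck density: ρ_P = c⁵/(ℏG²) = 5.20 × 10⁹⁶ kg/m³.
1.60 × 10⁻⁶ / 5.20 × 10⁹⁶ = 3.08 × 10⁻¹⁰³

3.08 × 10⁻¹⁰³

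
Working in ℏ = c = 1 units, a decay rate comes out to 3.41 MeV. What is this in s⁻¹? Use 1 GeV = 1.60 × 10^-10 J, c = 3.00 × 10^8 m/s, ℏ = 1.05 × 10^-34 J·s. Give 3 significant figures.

5.20 × 10^21 s⁻¹

A rate is [E]/ℏ; divide by ℏ.
1 GeV → 1/ℏ × (1 GeV in J) = 1.52 × 10^24 s⁻¹.
Convert the energy scale: 3.41 MeV = 3.41 × 10^-3 GeV.
Result: 3.41 × 10^-3 × 1.52 × 10^24 = 5.20 × 10^21 s⁻¹.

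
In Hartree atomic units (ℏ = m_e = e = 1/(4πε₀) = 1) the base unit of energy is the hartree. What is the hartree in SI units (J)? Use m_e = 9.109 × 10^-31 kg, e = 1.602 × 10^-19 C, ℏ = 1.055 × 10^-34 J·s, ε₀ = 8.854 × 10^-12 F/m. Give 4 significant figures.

E_h = m_e e⁴/(4πε₀ℏ)²
  = 6.000 × 10^-106 / 1.378 × 10^-88
  = 4.354 × 10^-18 J

4.354 × 10^-18 J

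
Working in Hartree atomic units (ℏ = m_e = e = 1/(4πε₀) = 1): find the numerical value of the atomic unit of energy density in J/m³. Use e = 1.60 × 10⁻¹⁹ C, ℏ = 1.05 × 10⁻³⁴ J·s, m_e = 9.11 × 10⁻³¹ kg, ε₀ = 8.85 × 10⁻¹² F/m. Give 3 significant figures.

3.01 × 10¹³ J/m³

From ℏ = m_e = e = 1/(4πε₀) = 1 the energy density scale is u_au = E_h/a₀³ = m_e⁴e¹⁰/((4πε₀)⁵ℏ⁸).
E_h = 4.38 × 10⁻¹⁸ J
a₀ = 5.26 × 10⁻¹¹ m
E_h/a₀³ = 3.01 × 10¹³ J/m³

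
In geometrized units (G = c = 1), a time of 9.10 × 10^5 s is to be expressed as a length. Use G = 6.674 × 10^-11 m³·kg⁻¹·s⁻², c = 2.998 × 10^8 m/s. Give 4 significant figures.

Time → length via c.
9.10 × 10^5 s × (c) = 2.728 × 10^14 m

2.728 × 10^14 m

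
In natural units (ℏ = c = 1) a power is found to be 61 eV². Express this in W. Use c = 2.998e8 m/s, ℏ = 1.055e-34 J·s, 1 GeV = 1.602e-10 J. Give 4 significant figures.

Power is [E]/[T] = [E]²/ℏ.
1 GeV² → 1/ℏ × (1 GeV in J)² = 2.433e14 W.
Convert the energy scale: 61 eV² = 6.10e-17 GeV².
Result: 6.10e-17 × 2.433e14 = 0.01484 W.

0.01484 W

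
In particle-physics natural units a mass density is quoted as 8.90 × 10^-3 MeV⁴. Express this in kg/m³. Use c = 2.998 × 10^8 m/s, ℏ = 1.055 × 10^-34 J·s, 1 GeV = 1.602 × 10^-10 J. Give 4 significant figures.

Mass density is [E]/(c²[L]³) = [E]⁴/(ℏ³c⁵).
1 GeV⁴ → 1/(ℏ³c⁵) × (1 GeV in J)⁴ = 2.316 × 10^20 kg/m³.
Convert the energy scale: 8.90 × 10^-3 MeV⁴ = 8.90 × 10^-15 GeV⁴.
Result: 8.90 × 10^-15 × 2.316 × 10^20 = 2.061 × 10^6 kg/m³.

2.061 × 10^6 kg/m³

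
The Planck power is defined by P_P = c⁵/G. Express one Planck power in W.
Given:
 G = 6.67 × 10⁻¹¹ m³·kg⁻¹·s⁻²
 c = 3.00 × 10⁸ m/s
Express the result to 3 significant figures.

P_P = c⁵/G
  = 2.43 × 10⁴² / 6.67 × 10⁻¹¹
  = 3.64 × 10⁵² W

3.64 × 10⁵² W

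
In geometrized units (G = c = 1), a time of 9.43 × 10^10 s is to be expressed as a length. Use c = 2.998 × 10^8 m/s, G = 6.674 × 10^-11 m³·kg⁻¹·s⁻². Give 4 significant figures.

Time → length via c.
9.43 × 10^10 s × (c) = 2.827 × 10^19 m

2.827 × 10^19 m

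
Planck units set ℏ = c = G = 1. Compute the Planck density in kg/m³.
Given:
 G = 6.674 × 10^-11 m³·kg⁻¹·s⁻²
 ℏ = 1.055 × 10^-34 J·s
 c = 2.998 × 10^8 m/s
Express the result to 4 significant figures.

The unique combination of the constants set to 1 with dimensions of density is ρ_P = c⁵/(ℏG²).
  = 2.422 × 10^42 / 4.699 × 10^-55
  = 5.154 × 10^96 kg/m³

5.154 × 10^96 kg/m³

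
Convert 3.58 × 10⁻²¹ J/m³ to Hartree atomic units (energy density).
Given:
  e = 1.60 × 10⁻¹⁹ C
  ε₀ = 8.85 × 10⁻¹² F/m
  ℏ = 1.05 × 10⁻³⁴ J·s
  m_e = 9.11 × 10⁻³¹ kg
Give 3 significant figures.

atomic unit of energy density: u_au = E_h/a₀³ = m_e⁴e¹⁰/((4πε₀)⁵ℏ⁸) = 3.01 × 10¹³ J/m³.
3.58 × 10⁻²¹ / 3.01 × 10¹³ = 1.19 × 10⁻³⁴

1.19 × 10⁻³⁴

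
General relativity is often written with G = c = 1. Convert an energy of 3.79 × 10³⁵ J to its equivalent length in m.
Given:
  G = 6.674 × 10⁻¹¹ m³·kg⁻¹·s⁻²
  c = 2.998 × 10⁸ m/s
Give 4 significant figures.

Energy → length via G/c⁴.
3.79 × 10³⁵ J × (G/c⁴) = 3.131 × 10⁻⁹ m

3.131 × 10⁻⁹ m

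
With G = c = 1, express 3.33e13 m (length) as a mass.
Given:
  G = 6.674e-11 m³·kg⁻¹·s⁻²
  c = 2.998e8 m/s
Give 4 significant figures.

Length → mass via c²/G.
3.33e13 m × (c²/G) = 4.485e40 kg

4.485e40 kg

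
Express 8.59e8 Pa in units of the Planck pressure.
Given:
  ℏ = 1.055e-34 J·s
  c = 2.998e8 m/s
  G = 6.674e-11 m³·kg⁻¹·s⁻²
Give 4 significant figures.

Planck pressure: p_P = c⁷/(ℏG²) = 4.632e113 Pa.
8.59e8 / 4.632e113 = 1.854e-105

1.854e-105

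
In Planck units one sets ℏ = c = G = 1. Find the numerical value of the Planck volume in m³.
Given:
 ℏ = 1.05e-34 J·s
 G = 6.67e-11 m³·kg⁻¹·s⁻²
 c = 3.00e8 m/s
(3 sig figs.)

4.18e-105 m³

V_P = (ℏG/c³)^(3/2)
  = √(1.75e-209)
  = 4.18e-105 m³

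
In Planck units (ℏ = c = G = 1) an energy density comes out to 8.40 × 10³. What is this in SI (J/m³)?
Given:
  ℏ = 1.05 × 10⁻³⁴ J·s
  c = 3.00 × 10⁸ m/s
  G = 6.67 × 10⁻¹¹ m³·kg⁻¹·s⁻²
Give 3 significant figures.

One Planck energy density: u_P = c⁷/(ℏG²) = 4.68 × 10¹¹³ J/m³.
8.40 × 10³ × 4.68 × 10¹¹³ J/m³ = 3.93 × 10¹¹⁷ J/m³

3.93 × 10¹¹⁷ J/m³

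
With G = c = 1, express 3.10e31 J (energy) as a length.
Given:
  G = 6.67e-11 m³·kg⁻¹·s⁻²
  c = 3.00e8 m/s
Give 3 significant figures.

Energy → length via G/c⁴.
3.10e31 J × (G/c⁴) = 2.55e-13 m

2.55e-13 m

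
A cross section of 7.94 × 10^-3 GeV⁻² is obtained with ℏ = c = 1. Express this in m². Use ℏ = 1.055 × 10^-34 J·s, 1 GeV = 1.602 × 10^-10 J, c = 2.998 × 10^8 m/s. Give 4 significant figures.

Area is [L]² = [E]⁻²·(ℏc)²; restore (ℏc)².
1 GeV⁻² → (ℏc)² × (1 GeV in J)⁻² = 3.898 × 10^-32 m².
Result: 7.94 × 10^-3 × 3.898 × 10^-32 = 3.095 × 10^-34 m².

3.095 × 10^-34 m²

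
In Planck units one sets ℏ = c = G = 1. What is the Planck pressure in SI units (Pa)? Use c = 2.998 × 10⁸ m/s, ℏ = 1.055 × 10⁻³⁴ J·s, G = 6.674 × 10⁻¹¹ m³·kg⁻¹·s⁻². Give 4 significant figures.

p_P = c⁷/(ℏG²)
  = 2.177 × 10⁵⁹ / 4.699 × 10⁻⁵⁵
  = 4.632 × 10¹¹³ Pa

4.632 × 10¹¹³ Pa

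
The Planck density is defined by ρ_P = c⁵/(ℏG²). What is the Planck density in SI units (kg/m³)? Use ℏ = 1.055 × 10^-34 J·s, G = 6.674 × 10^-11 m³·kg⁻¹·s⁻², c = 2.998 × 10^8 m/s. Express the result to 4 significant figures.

5.154 × 10^96 kg/m³

ρ_P = c⁵/(ℏG²)
  = 2.422 × 10^42 / 4.699 × 10^-55
  = 5.154 × 10^96 kg/m³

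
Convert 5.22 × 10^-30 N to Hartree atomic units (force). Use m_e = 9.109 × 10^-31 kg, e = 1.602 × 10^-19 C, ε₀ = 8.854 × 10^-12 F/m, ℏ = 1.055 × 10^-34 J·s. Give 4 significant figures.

6.351 × 10^-23

atomic unit of force: F_au = E_h/a₀ = m_e²e⁶/((4πε₀)³ℏ⁴) = 8.220 × 10^-8 N.
5.22 × 10^-30 / 8.220 × 10^-8 = 6.351 × 10^-23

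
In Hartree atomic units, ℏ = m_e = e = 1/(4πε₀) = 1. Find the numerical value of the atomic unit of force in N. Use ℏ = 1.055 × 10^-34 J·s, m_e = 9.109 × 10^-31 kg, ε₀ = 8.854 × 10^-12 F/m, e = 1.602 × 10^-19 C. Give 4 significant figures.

Dimensional analysis gives F_au = E_h/a₀ = m_e²e⁶/((4πε₀)³ℏ⁴).
E_h = 4.354 × 10^-18 J
a₀ = 5.297 × 10^-11 m
E_h/a₀ = 8.220 × 10^-8 N

8.220 × 10^-8 N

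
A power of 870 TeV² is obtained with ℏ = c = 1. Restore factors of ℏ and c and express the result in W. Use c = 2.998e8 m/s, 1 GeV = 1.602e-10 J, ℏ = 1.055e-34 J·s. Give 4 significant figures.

2.116e23 W

Power is [E]/[T] = [E]²/ℏ.
1 GeV² → 1/ℏ × (1 GeV in J)² = 2.433e14 W.
Convert the energy scale: 870 TeV² = 8.70e8 GeV².
Result: 8.70e8 × 2.433e14 = 2.116e23 W.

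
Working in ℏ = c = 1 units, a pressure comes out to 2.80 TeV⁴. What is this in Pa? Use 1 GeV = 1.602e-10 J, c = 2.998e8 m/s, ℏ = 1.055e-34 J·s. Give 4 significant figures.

Pressure is [E]/[L]³ = [E]⁴/(ℏc)³.
1 GeV⁴ → 1/(ℏc)³ × (1 GeV in J)⁴ = 2.082e37 Pa.
Convert the energy scale: 2.80 TeV⁴ = 2.80e12 GeV⁴.
Result: 2.80e12 × 2.082e37 = 5.828e49 Pa.

5.828e49 Pa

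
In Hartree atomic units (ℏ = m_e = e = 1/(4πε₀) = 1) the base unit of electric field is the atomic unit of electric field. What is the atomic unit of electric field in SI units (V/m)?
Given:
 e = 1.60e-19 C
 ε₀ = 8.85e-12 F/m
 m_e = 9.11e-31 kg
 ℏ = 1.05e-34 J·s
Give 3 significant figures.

5.20e11 V/m

E_au = E_h/(e a₀) = m_e²e⁵/((4πε₀)³ℏ⁴)
E_h = 4.38e-18 J
a₀ = 5.26e-11 m
E_h/(e·a₀) = 5.20e11 V/m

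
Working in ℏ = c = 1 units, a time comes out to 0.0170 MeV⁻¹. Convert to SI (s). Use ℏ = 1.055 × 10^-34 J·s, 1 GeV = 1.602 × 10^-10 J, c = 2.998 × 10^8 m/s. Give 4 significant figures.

A time is [E]⁻¹ in ℏ=c=1; restore one factor of ℏ.
1 GeV⁻¹ → ℏ × (1 GeV in J)⁻¹ = 6.586 × 10^-25 s.
Convert the energy scale: 0.0170 MeV⁻¹ = 17 GeV⁻¹.
Result: 17 × 6.586 × 10^-25 = 1.120 × 10^-23 s.

1.120 × 10^-23 s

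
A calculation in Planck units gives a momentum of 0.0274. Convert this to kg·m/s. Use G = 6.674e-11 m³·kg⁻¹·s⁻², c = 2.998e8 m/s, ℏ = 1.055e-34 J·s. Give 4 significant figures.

0.1788 kg·m/s

One Planck momentum: p_P = √(ℏc³/G) = 6.527 kg·m/s.
0.0274 × 6.527 kg·m/s = 0.1788 kg·m/s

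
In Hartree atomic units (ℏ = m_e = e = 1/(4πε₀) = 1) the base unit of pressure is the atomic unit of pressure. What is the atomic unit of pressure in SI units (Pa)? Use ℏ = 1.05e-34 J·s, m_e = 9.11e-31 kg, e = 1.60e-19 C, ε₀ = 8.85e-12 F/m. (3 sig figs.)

P_au = E_h/a₀³ = m_e⁴e¹⁰/((4πε₀)⁵ℏ⁸)
E_h = 4.38e-18 J
a₀ = 5.26e-11 m
E_h/a₀³ = 3.01e13 Pa

3.01e13 Pa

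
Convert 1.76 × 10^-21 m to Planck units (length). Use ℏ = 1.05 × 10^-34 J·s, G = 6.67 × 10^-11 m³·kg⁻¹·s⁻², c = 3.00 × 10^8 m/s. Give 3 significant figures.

1.09 × 10^14

Planck length: ℓ_P = √(ℏG/c³) = 1.61 × 10^-35 m.
1.76 × 10^-21 / 1.61 × 10^-35 = 1.09 × 10^14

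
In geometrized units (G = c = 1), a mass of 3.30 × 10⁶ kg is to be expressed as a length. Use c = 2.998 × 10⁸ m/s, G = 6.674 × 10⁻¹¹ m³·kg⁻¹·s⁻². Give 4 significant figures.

In G = c = 1 units mass has dimensions of length; the conversion factor is G/c².
3.30 × 10⁶ kg × (G/c²) = 2.450 × 10⁻²¹ m

2.450 × 10⁻²¹ m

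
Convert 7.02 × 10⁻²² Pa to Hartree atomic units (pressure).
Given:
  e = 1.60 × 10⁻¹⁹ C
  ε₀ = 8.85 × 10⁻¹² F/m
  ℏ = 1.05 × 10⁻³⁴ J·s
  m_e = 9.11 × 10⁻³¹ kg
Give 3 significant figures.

2.33 × 10⁻³⁵

atomic unit of pressure: P_au = E_h/a₀³ = m_e⁴e¹⁰/((4πε₀)⁵ℏ⁸) = 3.01 × 10¹³ Pa.
7.02 × 10⁻²² / 3.01 × 10¹³ = 2.33 × 10⁻³⁵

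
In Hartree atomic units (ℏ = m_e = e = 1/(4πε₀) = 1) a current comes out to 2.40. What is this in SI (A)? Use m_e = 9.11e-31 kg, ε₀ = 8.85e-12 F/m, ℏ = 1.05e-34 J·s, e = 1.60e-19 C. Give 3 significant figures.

0.0160 A

One atomic unit of electric current: I_au = e E_h/ℏ = m_e e⁵/((4πε₀)²ℏ³) = 6.67e-3 A.
2.40 × 6.67e-3 A = 0.0160 A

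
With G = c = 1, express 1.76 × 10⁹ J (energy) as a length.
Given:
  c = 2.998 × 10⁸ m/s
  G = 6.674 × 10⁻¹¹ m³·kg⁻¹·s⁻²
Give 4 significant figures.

1.454 × 10⁻³⁵ m

Energy → length via G/c⁴.
1.76 × 10⁹ J × (G/c⁴) = 1.454 × 10⁻³⁵ m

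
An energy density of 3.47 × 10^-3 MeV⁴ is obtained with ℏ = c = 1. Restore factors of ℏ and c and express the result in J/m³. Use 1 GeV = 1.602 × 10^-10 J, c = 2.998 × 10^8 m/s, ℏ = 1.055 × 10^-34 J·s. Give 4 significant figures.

[E]/[L]³ = [E]⁴/(ℏc)³; restore (ℏc)⁻³.
1 GeV⁴ → 1/(ℏc)³ × (1 GeV in J)⁴ = 2.082 × 10^37 J/m³.
Convert the energy scale: 3.47 × 10^-3 MeV⁴ = 3.47 × 10^-15 GeV⁴.
Result: 3.47 × 10^-15 × 2.082 × 10^37 = 7.223 × 10^22 J/m³.

7.223 × 10^22 J/m³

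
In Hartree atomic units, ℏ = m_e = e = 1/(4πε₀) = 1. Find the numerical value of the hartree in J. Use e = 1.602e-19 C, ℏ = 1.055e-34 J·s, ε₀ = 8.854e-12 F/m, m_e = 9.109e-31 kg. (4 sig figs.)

Dimensional analysis gives E_h = m_e e⁴/(4πε₀ℏ)².
  = 6.000e-106 / 1.378e-88
  = 4.354e-18 J

4.354e-18 J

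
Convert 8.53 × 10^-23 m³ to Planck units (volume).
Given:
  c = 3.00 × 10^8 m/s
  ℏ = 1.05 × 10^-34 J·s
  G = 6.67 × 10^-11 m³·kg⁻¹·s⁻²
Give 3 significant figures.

2.04 × 10^82

Planck volume: V_P = (ℏG/c³)^(3/2) = 4.18 × 10^-105 m³.
8.53 × 10^-23 / 4.18 × 10^-105 = 2.04 × 10^82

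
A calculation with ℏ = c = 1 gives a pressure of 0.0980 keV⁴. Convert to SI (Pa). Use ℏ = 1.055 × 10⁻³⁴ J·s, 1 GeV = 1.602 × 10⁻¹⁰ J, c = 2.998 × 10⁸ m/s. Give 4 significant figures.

2.040 × 10¹² Pa

Pressure is [E]/[L]³ = [E]⁴/(ℏc)³.
1 GeV⁴ → 1/(ℏc)³ × (1 GeV in J)⁴ = 2.082 × 10³⁷ Pa.
Convert the energy scale: 0.0980 keV⁴ = 9.80 × 10⁻²⁶ GeV⁴.
Result: 9.80 × 10⁻²⁶ × 2.082 × 10³⁷ = 2.040 × 10¹² Pa.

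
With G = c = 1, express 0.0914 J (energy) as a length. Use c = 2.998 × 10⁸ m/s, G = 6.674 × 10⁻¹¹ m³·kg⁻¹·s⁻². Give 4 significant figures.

Energy → length via G/c⁴.
0.0914 J × (G/c⁴) = 7.551 × 10⁻⁴⁶ m

7.551 × 10⁻⁴⁶ m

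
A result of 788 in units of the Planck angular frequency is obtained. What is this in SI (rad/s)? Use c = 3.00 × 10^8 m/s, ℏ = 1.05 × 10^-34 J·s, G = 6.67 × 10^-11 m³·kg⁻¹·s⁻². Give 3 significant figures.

1.47 × 10^46 rad/s

One Planck angular frequency: ω_P = √(c⁵/(ℏG)) = 1.86 × 10^43 rad/s.
788 × 1.86 × 10^43 rad/s = 1.47 × 10^46 rad/s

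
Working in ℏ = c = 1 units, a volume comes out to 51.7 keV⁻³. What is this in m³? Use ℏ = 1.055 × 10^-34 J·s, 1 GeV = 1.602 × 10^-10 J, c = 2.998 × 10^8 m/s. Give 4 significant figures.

Volume is [L]³ = [E]⁻³·(ℏc)³.
1 GeV⁻³ → (ℏc)³ × (1 GeV in J)⁻³ = 7.696 × 10^-48 m³.
Convert the energy scale: 51.7 keV⁻³ = 5.17 × 10^19 GeV⁻³.
Result: 5.17 × 10^19 × 7.696 × 10^-48 = 3.979 × 10^-28 m³.

3.979 × 10^-28 m³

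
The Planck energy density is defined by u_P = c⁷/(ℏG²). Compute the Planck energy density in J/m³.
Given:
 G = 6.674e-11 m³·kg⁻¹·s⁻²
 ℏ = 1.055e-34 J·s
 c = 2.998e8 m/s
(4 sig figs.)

4.632e113 J/m³

u_P = c⁷/(ℏG²)
  = 2.177e59 / 4.699e-55
  = 4.632e113 J/m³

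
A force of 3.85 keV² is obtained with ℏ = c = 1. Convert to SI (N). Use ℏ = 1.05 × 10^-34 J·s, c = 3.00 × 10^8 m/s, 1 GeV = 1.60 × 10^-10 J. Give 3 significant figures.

Force is [E]/[L] = [E]²/(ℏc); restore (ℏc)⁻¹.
1 GeV² → 1/(ℏc) × (1 GeV in J)² = 8.13 × 10^5 N.
Convert the energy scale: 3.85 keV² = 3.85 × 10^-12 GeV².
Result: 3.85 × 10^-12 × 8.13 × 10^5 = 3.13 × 10^-6 N.

3.13 × 10^-6 N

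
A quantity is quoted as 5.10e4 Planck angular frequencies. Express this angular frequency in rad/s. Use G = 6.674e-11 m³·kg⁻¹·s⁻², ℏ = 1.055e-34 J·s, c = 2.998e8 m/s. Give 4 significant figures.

9.459e47 rad/s

One Planck angular frequency: ω_P = √(c⁵/(ℏG)) = 1.855e43 rad/s.
5.10e4 × 1.855e43 rad/s = 9.459e47 rad/s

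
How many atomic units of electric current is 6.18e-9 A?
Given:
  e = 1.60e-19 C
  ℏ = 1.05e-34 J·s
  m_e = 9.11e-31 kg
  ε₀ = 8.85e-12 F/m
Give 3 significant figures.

9.26e-7

atomic unit of electric current: I_au = e E_h/ℏ = m_e e⁵/((4πε₀)²ℏ³) = 6.67e-3 A.
6.18e-9 / 6.67e-3 = 9.26e-7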